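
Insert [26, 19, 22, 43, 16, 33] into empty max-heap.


Insert 26: [26]
Insert 19: [26, 19]
Insert 22: [26, 19, 22]
Insert 43: [43, 26, 22, 19]
Insert 16: [43, 26, 22, 19, 16]
Insert 33: [43, 26, 33, 19, 16, 22]

Final heap: [43, 26, 33, 19, 16, 22]


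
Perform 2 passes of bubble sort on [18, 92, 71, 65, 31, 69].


Initial: [18, 92, 71, 65, 31, 69]
Pass 1: [18, 71, 65, 31, 69, 92] (4 swaps)
Pass 2: [18, 65, 31, 69, 71, 92] (3 swaps)

After 2 passes: [18, 65, 31, 69, 71, 92]


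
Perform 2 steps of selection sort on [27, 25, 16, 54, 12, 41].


Initial: [27, 25, 16, 54, 12, 41]
Step 1: min=12 at 4
  Swap: [12, 25, 16, 54, 27, 41]
Step 2: min=16 at 2
  Swap: [12, 16, 25, 54, 27, 41]

After 2 steps: [12, 16, 25, 54, 27, 41]


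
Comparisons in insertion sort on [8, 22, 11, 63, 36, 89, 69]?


Algorithm: insertion sort
Input: [8, 22, 11, 63, 36, 89, 69]
Sorted: [8, 11, 22, 36, 63, 69, 89]

9


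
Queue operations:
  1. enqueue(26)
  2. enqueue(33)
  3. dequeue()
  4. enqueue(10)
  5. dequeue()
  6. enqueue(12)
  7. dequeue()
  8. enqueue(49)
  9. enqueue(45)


enqueue(26) -> [26]
enqueue(33) -> [26, 33]
dequeue()->26, [33]
enqueue(10) -> [33, 10]
dequeue()->33, [10]
enqueue(12) -> [10, 12]
dequeue()->10, [12]
enqueue(49) -> [12, 49]
enqueue(45) -> [12, 49, 45]

Final queue: [12, 49, 45]


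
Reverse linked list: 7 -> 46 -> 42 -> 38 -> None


Step 1: curr=7, set curr.next=prev(None) | reversed so far: 7
Step 2: curr=46, set curr.next=prev(7) | reversed so far: 46 -> 7
Step 3: curr=42, set curr.next=prev(46) | reversed so far: 42 -> 46 -> 7
Step 4: curr=38, set curr.next=prev(42) | reversed so far: 38 -> 42 -> 46 -> 7

38 -> 42 -> 46 -> 7 -> None


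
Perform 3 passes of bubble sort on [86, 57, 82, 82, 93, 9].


Initial: [86, 57, 82, 82, 93, 9]
Pass 1: [57, 82, 82, 86, 9, 93] (4 swaps)
Pass 2: [57, 82, 82, 9, 86, 93] (1 swaps)
Pass 3: [57, 82, 9, 82, 86, 93] (1 swaps)

After 3 passes: [57, 82, 9, 82, 86, 93]


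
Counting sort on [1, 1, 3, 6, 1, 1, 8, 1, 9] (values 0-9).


Input: [1, 1, 3, 6, 1, 1, 8, 1, 9]
Counts: [0, 5, 0, 1, 0, 0, 1, 0, 1, 1]

Sorted: [1, 1, 1, 1, 1, 3, 6, 8, 9]


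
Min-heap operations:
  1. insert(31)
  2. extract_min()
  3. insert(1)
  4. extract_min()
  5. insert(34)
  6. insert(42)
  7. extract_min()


insert(31) -> [31]
extract_min()->31, []
insert(1) -> [1]
extract_min()->1, []
insert(34) -> [34]
insert(42) -> [34, 42]
extract_min()->34, [42]

Final heap: [42]


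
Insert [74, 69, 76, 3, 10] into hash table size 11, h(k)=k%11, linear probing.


Insert 74: h=8 -> slot 8
Insert 69: h=3 -> slot 3
Insert 76: h=10 -> slot 10
Insert 3: h=3, 1 probes -> slot 4
Insert 10: h=10, 1 probes -> slot 0

Table: [10, None, None, 69, 3, None, None, None, 74, None, 76]


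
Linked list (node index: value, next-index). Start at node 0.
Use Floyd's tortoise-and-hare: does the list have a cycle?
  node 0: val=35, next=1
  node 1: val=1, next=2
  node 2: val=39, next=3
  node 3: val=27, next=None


Floyd's tortoise (slow, +1) and hare (fast, +2):
  init: slow=0, fast=0
  step 1: slow=1, fast=2
  step 2: fast 2->3->None, no cycle

Cycle: no


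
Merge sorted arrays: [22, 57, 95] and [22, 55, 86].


Take 22 from A
Take 22 from B
Take 55 from B
Take 57 from A
Take 86 from B

Merged: [22, 22, 55, 57, 86, 95]


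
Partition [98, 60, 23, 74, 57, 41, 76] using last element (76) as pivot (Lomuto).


Pivot: 76
  60 <= 76: swap -> [60, 98, 23, 74, 57, 41, 76]
  23 <= 76: swap -> [60, 23, 98, 74, 57, 41, 76]
  74 <= 76: swap -> [60, 23, 74, 98, 57, 41, 76]
  57 <= 76: swap -> [60, 23, 74, 57, 98, 41, 76]
  41 <= 76: swap -> [60, 23, 74, 57, 41, 98, 76]
Place pivot at 5: [60, 23, 74, 57, 41, 76, 98]

Partitioned: [60, 23, 74, 57, 41, 76, 98]


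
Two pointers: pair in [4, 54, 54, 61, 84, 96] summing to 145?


lo=0(4)+hi=5(96)=100
lo=1(54)+hi=5(96)=150
lo=1(54)+hi=4(84)=138
lo=2(54)+hi=4(84)=138
lo=3(61)+hi=4(84)=145

Yes: 61+84=145


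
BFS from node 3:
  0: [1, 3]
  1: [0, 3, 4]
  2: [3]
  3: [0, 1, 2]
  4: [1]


Visit 3, enqueue [0, 1, 2]
Visit 0, enqueue []
Visit 1, enqueue [4]
Visit 2, enqueue []
Visit 4, enqueue []

BFS order: [3, 0, 1, 2, 4]


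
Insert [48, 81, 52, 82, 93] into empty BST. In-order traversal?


Insert 48: root
Insert 81: R from 48
Insert 52: R from 48 -> L from 81
Insert 82: R from 48 -> R from 81
Insert 93: R from 48 -> R from 81 -> R from 82

In-order: [48, 52, 81, 82, 93]


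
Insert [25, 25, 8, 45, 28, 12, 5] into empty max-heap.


Insert 25: [25]
Insert 25: [25, 25]
Insert 8: [25, 25, 8]
Insert 45: [45, 25, 8, 25]
Insert 28: [45, 28, 8, 25, 25]
Insert 12: [45, 28, 12, 25, 25, 8]
Insert 5: [45, 28, 12, 25, 25, 8, 5]

Final heap: [45, 28, 12, 25, 25, 8, 5]


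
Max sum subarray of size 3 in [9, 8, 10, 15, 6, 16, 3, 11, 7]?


[0:3]: 27
[1:4]: 33
[2:5]: 31
[3:6]: 37
[4:7]: 25
[5:8]: 30
[6:9]: 21

Max: 37 at [3:6]


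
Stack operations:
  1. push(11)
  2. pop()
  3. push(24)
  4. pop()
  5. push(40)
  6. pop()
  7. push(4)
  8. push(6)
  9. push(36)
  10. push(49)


push(11) -> [11]
pop()->11, []
push(24) -> [24]
pop()->24, []
push(40) -> [40]
pop()->40, []
push(4) -> [4]
push(6) -> [4, 6]
push(36) -> [4, 6, 36]
push(49) -> [4, 6, 36, 49]

Final stack: [4, 6, 36, 49]


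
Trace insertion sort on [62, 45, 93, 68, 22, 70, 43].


Initial: [62, 45, 93, 68, 22, 70, 43]
Insert 45: [45, 62, 93, 68, 22, 70, 43]
Insert 93: [45, 62, 93, 68, 22, 70, 43]
Insert 68: [45, 62, 68, 93, 22, 70, 43]
Insert 22: [22, 45, 62, 68, 93, 70, 43]
Insert 70: [22, 45, 62, 68, 70, 93, 43]
Insert 43: [22, 43, 45, 62, 68, 70, 93]

Sorted: [22, 43, 45, 62, 68, 70, 93]


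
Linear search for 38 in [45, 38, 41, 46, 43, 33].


i=0: 45!=38
i=1: 38==38 found!

Found at 1, 2 comps


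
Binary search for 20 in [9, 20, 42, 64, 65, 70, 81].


Step 1: lo=0, hi=6, mid=3, val=64
Step 2: lo=0, hi=2, mid=1, val=20

Found at index 1


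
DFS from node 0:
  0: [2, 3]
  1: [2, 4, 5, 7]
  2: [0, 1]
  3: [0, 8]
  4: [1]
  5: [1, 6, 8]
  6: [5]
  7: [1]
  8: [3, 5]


Visit 0, push [3, 2]
Visit 2, push [1]
Visit 1, push [7, 5, 4]
Visit 4, push []
Visit 5, push [8, 6]
Visit 6, push []
Visit 8, push [3]
Visit 3, push []
Visit 7, push []

DFS order: [0, 2, 1, 4, 5, 6, 8, 3, 7]


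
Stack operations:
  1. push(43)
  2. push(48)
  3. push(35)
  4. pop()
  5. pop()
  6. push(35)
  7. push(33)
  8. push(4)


push(43) -> [43]
push(48) -> [43, 48]
push(35) -> [43, 48, 35]
pop()->35, [43, 48]
pop()->48, [43]
push(35) -> [43, 35]
push(33) -> [43, 35, 33]
push(4) -> [43, 35, 33, 4]

Final stack: [43, 35, 33, 4]


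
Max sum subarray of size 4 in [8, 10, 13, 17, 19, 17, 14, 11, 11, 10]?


[0:4]: 48
[1:5]: 59
[2:6]: 66
[3:7]: 67
[4:8]: 61
[5:9]: 53
[6:10]: 46

Max: 67 at [3:7]


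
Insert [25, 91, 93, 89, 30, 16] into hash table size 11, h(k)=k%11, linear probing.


Insert 25: h=3 -> slot 3
Insert 91: h=3, 1 probes -> slot 4
Insert 93: h=5 -> slot 5
Insert 89: h=1 -> slot 1
Insert 30: h=8 -> slot 8
Insert 16: h=5, 1 probes -> slot 6

Table: [None, 89, None, 25, 91, 93, 16, None, 30, None, None]


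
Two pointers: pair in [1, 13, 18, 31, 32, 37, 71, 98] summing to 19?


lo=0(1)+hi=7(98)=99
lo=0(1)+hi=6(71)=72
lo=0(1)+hi=5(37)=38
lo=0(1)+hi=4(32)=33
lo=0(1)+hi=3(31)=32
lo=0(1)+hi=2(18)=19

Yes: 1+18=19


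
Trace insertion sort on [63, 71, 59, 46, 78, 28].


Initial: [63, 71, 59, 46, 78, 28]
Insert 71: [63, 71, 59, 46, 78, 28]
Insert 59: [59, 63, 71, 46, 78, 28]
Insert 46: [46, 59, 63, 71, 78, 28]
Insert 78: [46, 59, 63, 71, 78, 28]
Insert 28: [28, 46, 59, 63, 71, 78]

Sorted: [28, 46, 59, 63, 71, 78]


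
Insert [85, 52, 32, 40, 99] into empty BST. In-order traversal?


Insert 85: root
Insert 52: L from 85
Insert 32: L from 85 -> L from 52
Insert 40: L from 85 -> L from 52 -> R from 32
Insert 99: R from 85

In-order: [32, 40, 52, 85, 99]


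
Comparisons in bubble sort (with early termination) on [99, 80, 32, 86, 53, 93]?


Algorithm: bubble sort (with early termination)
Input: [99, 80, 32, 86, 53, 93]
Sorted: [32, 53, 80, 86, 93, 99]

14


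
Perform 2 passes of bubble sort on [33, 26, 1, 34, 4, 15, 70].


Initial: [33, 26, 1, 34, 4, 15, 70]
Pass 1: [26, 1, 33, 4, 15, 34, 70] (4 swaps)
Pass 2: [1, 26, 4, 15, 33, 34, 70] (3 swaps)

After 2 passes: [1, 26, 4, 15, 33, 34, 70]


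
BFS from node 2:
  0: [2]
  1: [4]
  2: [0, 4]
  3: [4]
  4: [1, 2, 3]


Visit 2, enqueue [0, 4]
Visit 0, enqueue []
Visit 4, enqueue [1, 3]
Visit 1, enqueue []
Visit 3, enqueue []

BFS order: [2, 0, 4, 1, 3]


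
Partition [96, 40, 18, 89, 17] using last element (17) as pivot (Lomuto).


Pivot: 17
Place pivot at 0: [17, 40, 18, 89, 96]

Partitioned: [17, 40, 18, 89, 96]


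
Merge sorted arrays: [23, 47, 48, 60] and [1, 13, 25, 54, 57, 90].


Take 1 from B
Take 13 from B
Take 23 from A
Take 25 from B
Take 47 from A
Take 48 from A
Take 54 from B
Take 57 from B
Take 60 from A

Merged: [1, 13, 23, 25, 47, 48, 54, 57, 60, 90]


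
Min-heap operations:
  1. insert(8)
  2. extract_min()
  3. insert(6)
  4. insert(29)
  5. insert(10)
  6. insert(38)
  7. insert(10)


insert(8) -> [8]
extract_min()->8, []
insert(6) -> [6]
insert(29) -> [6, 29]
insert(10) -> [6, 29, 10]
insert(38) -> [6, 29, 10, 38]
insert(10) -> [6, 10, 10, 38, 29]

Final heap: [6, 10, 10, 38, 29]


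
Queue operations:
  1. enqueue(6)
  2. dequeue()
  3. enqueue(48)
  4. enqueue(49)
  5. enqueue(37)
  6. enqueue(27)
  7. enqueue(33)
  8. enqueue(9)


enqueue(6) -> [6]
dequeue()->6, []
enqueue(48) -> [48]
enqueue(49) -> [48, 49]
enqueue(37) -> [48, 49, 37]
enqueue(27) -> [48, 49, 37, 27]
enqueue(33) -> [48, 49, 37, 27, 33]
enqueue(9) -> [48, 49, 37, 27, 33, 9]

Final queue: [48, 49, 37, 27, 33, 9]


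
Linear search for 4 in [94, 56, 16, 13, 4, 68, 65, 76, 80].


i=0: 94!=4
i=1: 56!=4
i=2: 16!=4
i=3: 13!=4
i=4: 4==4 found!

Found at 4, 5 comps


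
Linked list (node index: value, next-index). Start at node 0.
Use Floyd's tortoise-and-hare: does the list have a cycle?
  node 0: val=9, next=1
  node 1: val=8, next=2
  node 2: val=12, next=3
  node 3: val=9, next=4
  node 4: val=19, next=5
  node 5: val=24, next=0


Floyd's tortoise (slow, +1) and hare (fast, +2):
  init: slow=0, fast=0
  step 1: slow=1, fast=2
  step 2: slow=2, fast=4
  step 3: slow=3, fast=0
  step 4: slow=4, fast=2
  step 5: slow=5, fast=4
  step 6: slow=0, fast=0
  slow == fast at node 0: cycle detected

Cycle: yes


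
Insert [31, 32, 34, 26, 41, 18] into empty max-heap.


Insert 31: [31]
Insert 32: [32, 31]
Insert 34: [34, 31, 32]
Insert 26: [34, 31, 32, 26]
Insert 41: [41, 34, 32, 26, 31]
Insert 18: [41, 34, 32, 26, 31, 18]

Final heap: [41, 34, 32, 26, 31, 18]


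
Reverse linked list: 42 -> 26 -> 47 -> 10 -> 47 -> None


Step 1: curr=42, set curr.next=prev(None) | reversed so far: 42
Step 2: curr=26, set curr.next=prev(42) | reversed so far: 26 -> 42
Step 3: curr=47, set curr.next=prev(26) | reversed so far: 47 -> 26 -> 42
Step 4: curr=10, set curr.next=prev(47) | reversed so far: 10 -> 47 -> 26 -> 42
Step 5: curr=47, set curr.next=prev(10) | reversed so far: 47 -> 10 -> 47 -> 26 -> 42

47 -> 10 -> 47 -> 26 -> 42 -> None


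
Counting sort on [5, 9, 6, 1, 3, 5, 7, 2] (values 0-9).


Input: [5, 9, 6, 1, 3, 5, 7, 2]
Counts: [0, 1, 1, 1, 0, 2, 1, 1, 0, 1]

Sorted: [1, 2, 3, 5, 5, 6, 7, 9]


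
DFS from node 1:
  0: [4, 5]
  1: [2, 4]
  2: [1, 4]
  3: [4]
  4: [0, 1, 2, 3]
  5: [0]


Visit 1, push [4, 2]
Visit 2, push [4]
Visit 4, push [3, 0]
Visit 0, push [5]
Visit 5, push []
Visit 3, push []

DFS order: [1, 2, 4, 0, 5, 3]


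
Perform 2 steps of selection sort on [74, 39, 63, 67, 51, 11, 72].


Initial: [74, 39, 63, 67, 51, 11, 72]
Step 1: min=11 at 5
  Swap: [11, 39, 63, 67, 51, 74, 72]
Step 2: min=39 at 1
  Swap: [11, 39, 63, 67, 51, 74, 72]

After 2 steps: [11, 39, 63, 67, 51, 74, 72]


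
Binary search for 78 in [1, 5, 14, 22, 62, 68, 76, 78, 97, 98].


Step 1: lo=0, hi=9, mid=4, val=62
Step 2: lo=5, hi=9, mid=7, val=78

Found at index 7


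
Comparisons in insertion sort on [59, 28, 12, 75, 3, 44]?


Algorithm: insertion sort
Input: [59, 28, 12, 75, 3, 44]
Sorted: [3, 12, 28, 44, 59, 75]

11


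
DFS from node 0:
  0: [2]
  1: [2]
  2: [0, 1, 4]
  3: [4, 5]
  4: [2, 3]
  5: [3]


Visit 0, push [2]
Visit 2, push [4, 1]
Visit 1, push []
Visit 4, push [3]
Visit 3, push [5]
Visit 5, push []

DFS order: [0, 2, 1, 4, 3, 5]


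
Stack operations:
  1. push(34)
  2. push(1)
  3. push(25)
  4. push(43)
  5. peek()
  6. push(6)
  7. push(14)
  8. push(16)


push(34) -> [34]
push(1) -> [34, 1]
push(25) -> [34, 1, 25]
push(43) -> [34, 1, 25, 43]
peek()->43
push(6) -> [34, 1, 25, 43, 6]
push(14) -> [34, 1, 25, 43, 6, 14]
push(16) -> [34, 1, 25, 43, 6, 14, 16]

Final stack: [34, 1, 25, 43, 6, 14, 16]


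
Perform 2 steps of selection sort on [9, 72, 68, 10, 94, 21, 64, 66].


Initial: [9, 72, 68, 10, 94, 21, 64, 66]
Step 1: min=9 at 0
  Swap: [9, 72, 68, 10, 94, 21, 64, 66]
Step 2: min=10 at 3
  Swap: [9, 10, 68, 72, 94, 21, 64, 66]

After 2 steps: [9, 10, 68, 72, 94, 21, 64, 66]


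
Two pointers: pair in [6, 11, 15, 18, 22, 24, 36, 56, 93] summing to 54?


lo=0(6)+hi=8(93)=99
lo=0(6)+hi=7(56)=62
lo=0(6)+hi=6(36)=42
lo=1(11)+hi=6(36)=47
lo=2(15)+hi=6(36)=51
lo=3(18)+hi=6(36)=54

Yes: 18+36=54


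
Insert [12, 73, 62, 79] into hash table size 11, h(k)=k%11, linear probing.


Insert 12: h=1 -> slot 1
Insert 73: h=7 -> slot 7
Insert 62: h=7, 1 probes -> slot 8
Insert 79: h=2 -> slot 2

Table: [None, 12, 79, None, None, None, None, 73, 62, None, None]


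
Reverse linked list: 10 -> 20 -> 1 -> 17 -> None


Step 1: curr=10, set curr.next=prev(None) | reversed so far: 10
Step 2: curr=20, set curr.next=prev(10) | reversed so far: 20 -> 10
Step 3: curr=1, set curr.next=prev(20) | reversed so far: 1 -> 20 -> 10
Step 4: curr=17, set curr.next=prev(1) | reversed so far: 17 -> 1 -> 20 -> 10

17 -> 1 -> 20 -> 10 -> None


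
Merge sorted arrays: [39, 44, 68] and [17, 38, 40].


Take 17 from B
Take 38 from B
Take 39 from A
Take 40 from B

Merged: [17, 38, 39, 40, 44, 68]


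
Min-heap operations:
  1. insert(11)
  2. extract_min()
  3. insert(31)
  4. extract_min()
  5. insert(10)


insert(11) -> [11]
extract_min()->11, []
insert(31) -> [31]
extract_min()->31, []
insert(10) -> [10]

Final heap: [10]


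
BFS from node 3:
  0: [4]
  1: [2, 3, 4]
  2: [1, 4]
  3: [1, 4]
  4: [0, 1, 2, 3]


Visit 3, enqueue [1, 4]
Visit 1, enqueue [2]
Visit 4, enqueue [0]
Visit 2, enqueue []
Visit 0, enqueue []

BFS order: [3, 1, 4, 2, 0]


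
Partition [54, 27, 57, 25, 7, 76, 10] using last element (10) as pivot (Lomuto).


Pivot: 10
  7 <= 10: swap -> [7, 27, 57, 25, 54, 76, 10]
Place pivot at 1: [7, 10, 57, 25, 54, 76, 27]

Partitioned: [7, 10, 57, 25, 54, 76, 27]


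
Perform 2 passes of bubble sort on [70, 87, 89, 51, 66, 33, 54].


Initial: [70, 87, 89, 51, 66, 33, 54]
Pass 1: [70, 87, 51, 66, 33, 54, 89] (4 swaps)
Pass 2: [70, 51, 66, 33, 54, 87, 89] (4 swaps)

After 2 passes: [70, 51, 66, 33, 54, 87, 89]


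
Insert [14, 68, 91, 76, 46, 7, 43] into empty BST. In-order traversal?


Insert 14: root
Insert 68: R from 14
Insert 91: R from 14 -> R from 68
Insert 76: R from 14 -> R from 68 -> L from 91
Insert 46: R from 14 -> L from 68
Insert 7: L from 14
Insert 43: R from 14 -> L from 68 -> L from 46

In-order: [7, 14, 43, 46, 68, 76, 91]


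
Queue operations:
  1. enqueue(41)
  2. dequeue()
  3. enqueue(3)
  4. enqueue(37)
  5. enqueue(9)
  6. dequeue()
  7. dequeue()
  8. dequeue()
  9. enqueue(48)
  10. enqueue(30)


enqueue(41) -> [41]
dequeue()->41, []
enqueue(3) -> [3]
enqueue(37) -> [3, 37]
enqueue(9) -> [3, 37, 9]
dequeue()->3, [37, 9]
dequeue()->37, [9]
dequeue()->9, []
enqueue(48) -> [48]
enqueue(30) -> [48, 30]

Final queue: [48, 30]


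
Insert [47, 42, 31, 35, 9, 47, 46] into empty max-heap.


Insert 47: [47]
Insert 42: [47, 42]
Insert 31: [47, 42, 31]
Insert 35: [47, 42, 31, 35]
Insert 9: [47, 42, 31, 35, 9]
Insert 47: [47, 42, 47, 35, 9, 31]
Insert 46: [47, 42, 47, 35, 9, 31, 46]

Final heap: [47, 42, 47, 35, 9, 31, 46]


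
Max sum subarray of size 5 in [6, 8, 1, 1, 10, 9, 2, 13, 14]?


[0:5]: 26
[1:6]: 29
[2:7]: 23
[3:8]: 35
[4:9]: 48

Max: 48 at [4:9]


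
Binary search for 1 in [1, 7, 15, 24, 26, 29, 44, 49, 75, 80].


Step 1: lo=0, hi=9, mid=4, val=26
Step 2: lo=0, hi=3, mid=1, val=7
Step 3: lo=0, hi=0, mid=0, val=1

Found at index 0


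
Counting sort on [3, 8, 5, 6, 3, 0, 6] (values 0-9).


Input: [3, 8, 5, 6, 3, 0, 6]
Counts: [1, 0, 0, 2, 0, 1, 2, 0, 1, 0]

Sorted: [0, 3, 3, 5, 6, 6, 8]


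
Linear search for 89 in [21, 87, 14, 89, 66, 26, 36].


i=0: 21!=89
i=1: 87!=89
i=2: 14!=89
i=3: 89==89 found!

Found at 3, 4 comps


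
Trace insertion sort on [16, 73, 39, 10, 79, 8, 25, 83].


Initial: [16, 73, 39, 10, 79, 8, 25, 83]
Insert 73: [16, 73, 39, 10, 79, 8, 25, 83]
Insert 39: [16, 39, 73, 10, 79, 8, 25, 83]
Insert 10: [10, 16, 39, 73, 79, 8, 25, 83]
Insert 79: [10, 16, 39, 73, 79, 8, 25, 83]
Insert 8: [8, 10, 16, 39, 73, 79, 25, 83]
Insert 25: [8, 10, 16, 25, 39, 73, 79, 83]
Insert 83: [8, 10, 16, 25, 39, 73, 79, 83]

Sorted: [8, 10, 16, 25, 39, 73, 79, 83]


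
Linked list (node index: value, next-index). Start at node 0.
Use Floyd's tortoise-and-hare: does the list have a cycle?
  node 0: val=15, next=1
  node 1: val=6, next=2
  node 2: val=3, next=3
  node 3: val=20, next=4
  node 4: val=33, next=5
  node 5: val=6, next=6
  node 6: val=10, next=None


Floyd's tortoise (slow, +1) and hare (fast, +2):
  init: slow=0, fast=0
  step 1: slow=1, fast=2
  step 2: slow=2, fast=4
  step 3: slow=3, fast=6
  step 4: fast -> None, no cycle

Cycle: no


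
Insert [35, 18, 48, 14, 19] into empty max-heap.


Insert 35: [35]
Insert 18: [35, 18]
Insert 48: [48, 18, 35]
Insert 14: [48, 18, 35, 14]
Insert 19: [48, 19, 35, 14, 18]

Final heap: [48, 19, 35, 14, 18]


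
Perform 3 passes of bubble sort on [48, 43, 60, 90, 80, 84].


Initial: [48, 43, 60, 90, 80, 84]
Pass 1: [43, 48, 60, 80, 84, 90] (3 swaps)
Pass 2: [43, 48, 60, 80, 84, 90] (0 swaps)
Pass 3: [43, 48, 60, 80, 84, 90] (0 swaps)

After 3 passes: [43, 48, 60, 80, 84, 90]


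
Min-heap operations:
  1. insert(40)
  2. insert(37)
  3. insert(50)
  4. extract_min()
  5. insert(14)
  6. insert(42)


insert(40) -> [40]
insert(37) -> [37, 40]
insert(50) -> [37, 40, 50]
extract_min()->37, [40, 50]
insert(14) -> [14, 50, 40]
insert(42) -> [14, 42, 40, 50]

Final heap: [14, 42, 40, 50]


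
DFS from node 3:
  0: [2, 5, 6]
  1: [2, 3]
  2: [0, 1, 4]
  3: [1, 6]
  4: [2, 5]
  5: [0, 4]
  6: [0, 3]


Visit 3, push [6, 1]
Visit 1, push [2]
Visit 2, push [4, 0]
Visit 0, push [6, 5]
Visit 5, push [4]
Visit 4, push []
Visit 6, push []

DFS order: [3, 1, 2, 0, 5, 4, 6]


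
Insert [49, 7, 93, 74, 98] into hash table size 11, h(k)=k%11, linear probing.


Insert 49: h=5 -> slot 5
Insert 7: h=7 -> slot 7
Insert 93: h=5, 1 probes -> slot 6
Insert 74: h=8 -> slot 8
Insert 98: h=10 -> slot 10

Table: [None, None, None, None, None, 49, 93, 7, 74, None, 98]


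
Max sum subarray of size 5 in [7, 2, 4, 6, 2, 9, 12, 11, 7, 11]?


[0:5]: 21
[1:6]: 23
[2:7]: 33
[3:8]: 40
[4:9]: 41
[5:10]: 50

Max: 50 at [5:10]


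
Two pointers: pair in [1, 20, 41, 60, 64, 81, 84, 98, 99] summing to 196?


lo=0(1)+hi=8(99)=100
lo=1(20)+hi=8(99)=119
lo=2(41)+hi=8(99)=140
lo=3(60)+hi=8(99)=159
lo=4(64)+hi=8(99)=163
lo=5(81)+hi=8(99)=180
lo=6(84)+hi=8(99)=183
lo=7(98)+hi=8(99)=197

No pair found


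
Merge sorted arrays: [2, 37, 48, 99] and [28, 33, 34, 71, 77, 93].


Take 2 from A
Take 28 from B
Take 33 from B
Take 34 from B
Take 37 from A
Take 48 from A
Take 71 from B
Take 77 from B
Take 93 from B

Merged: [2, 28, 33, 34, 37, 48, 71, 77, 93, 99]


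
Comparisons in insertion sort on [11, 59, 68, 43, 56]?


Algorithm: insertion sort
Input: [11, 59, 68, 43, 56]
Sorted: [11, 43, 56, 59, 68]

8


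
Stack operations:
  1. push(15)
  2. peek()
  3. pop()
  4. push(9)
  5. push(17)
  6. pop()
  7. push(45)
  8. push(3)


push(15) -> [15]
peek()->15
pop()->15, []
push(9) -> [9]
push(17) -> [9, 17]
pop()->17, [9]
push(45) -> [9, 45]
push(3) -> [9, 45, 3]

Final stack: [9, 45, 3]


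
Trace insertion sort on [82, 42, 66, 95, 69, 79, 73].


Initial: [82, 42, 66, 95, 69, 79, 73]
Insert 42: [42, 82, 66, 95, 69, 79, 73]
Insert 66: [42, 66, 82, 95, 69, 79, 73]
Insert 95: [42, 66, 82, 95, 69, 79, 73]
Insert 69: [42, 66, 69, 82, 95, 79, 73]
Insert 79: [42, 66, 69, 79, 82, 95, 73]
Insert 73: [42, 66, 69, 73, 79, 82, 95]

Sorted: [42, 66, 69, 73, 79, 82, 95]


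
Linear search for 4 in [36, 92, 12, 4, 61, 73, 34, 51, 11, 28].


i=0: 36!=4
i=1: 92!=4
i=2: 12!=4
i=3: 4==4 found!

Found at 3, 4 comps


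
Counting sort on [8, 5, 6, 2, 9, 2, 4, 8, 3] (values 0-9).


Input: [8, 5, 6, 2, 9, 2, 4, 8, 3]
Counts: [0, 0, 2, 1, 1, 1, 1, 0, 2, 1]

Sorted: [2, 2, 3, 4, 5, 6, 8, 8, 9]


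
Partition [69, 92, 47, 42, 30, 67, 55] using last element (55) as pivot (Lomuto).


Pivot: 55
  47 <= 55: swap -> [47, 92, 69, 42, 30, 67, 55]
  42 <= 55: swap -> [47, 42, 69, 92, 30, 67, 55]
  30 <= 55: swap -> [47, 42, 30, 92, 69, 67, 55]
Place pivot at 3: [47, 42, 30, 55, 69, 67, 92]

Partitioned: [47, 42, 30, 55, 69, 67, 92]


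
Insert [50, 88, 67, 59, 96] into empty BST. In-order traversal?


Insert 50: root
Insert 88: R from 50
Insert 67: R from 50 -> L from 88
Insert 59: R from 50 -> L from 88 -> L from 67
Insert 96: R from 50 -> R from 88

In-order: [50, 59, 67, 88, 96]


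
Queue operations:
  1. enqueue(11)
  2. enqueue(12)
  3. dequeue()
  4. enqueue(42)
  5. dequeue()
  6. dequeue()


enqueue(11) -> [11]
enqueue(12) -> [11, 12]
dequeue()->11, [12]
enqueue(42) -> [12, 42]
dequeue()->12, [42]
dequeue()->42, []

Final queue: []


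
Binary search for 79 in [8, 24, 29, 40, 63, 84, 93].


Step 1: lo=0, hi=6, mid=3, val=40
Step 2: lo=4, hi=6, mid=5, val=84
Step 3: lo=4, hi=4, mid=4, val=63

Not found


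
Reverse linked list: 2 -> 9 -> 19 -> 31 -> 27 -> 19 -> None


Step 1: curr=2, set curr.next=prev(None) | reversed so far: 2
Step 2: curr=9, set curr.next=prev(2) | reversed so far: 9 -> 2
Step 3: curr=19, set curr.next=prev(9) | reversed so far: 19 -> 9 -> 2
Step 4: curr=31, set curr.next=prev(19) | reversed so far: 31 -> 19 -> 9 -> 2
Step 5: curr=27, set curr.next=prev(31) | reversed so far: 27 -> 31 -> 19 -> 9 -> 2
Step 6: curr=19, set curr.next=prev(27) | reversed so far: 19 -> 27 -> 31 -> 19 -> 9 -> 2

19 -> 27 -> 31 -> 19 -> 9 -> 2 -> None


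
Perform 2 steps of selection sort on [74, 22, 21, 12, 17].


Initial: [74, 22, 21, 12, 17]
Step 1: min=12 at 3
  Swap: [12, 22, 21, 74, 17]
Step 2: min=17 at 4
  Swap: [12, 17, 21, 74, 22]

After 2 steps: [12, 17, 21, 74, 22]


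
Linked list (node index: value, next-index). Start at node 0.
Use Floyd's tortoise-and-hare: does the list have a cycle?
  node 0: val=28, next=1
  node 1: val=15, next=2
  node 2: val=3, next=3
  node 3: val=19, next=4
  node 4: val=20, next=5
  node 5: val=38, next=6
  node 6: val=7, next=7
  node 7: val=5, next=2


Floyd's tortoise (slow, +1) and hare (fast, +2):
  init: slow=0, fast=0
  step 1: slow=1, fast=2
  step 2: slow=2, fast=4
  step 3: slow=3, fast=6
  step 4: slow=4, fast=2
  step 5: slow=5, fast=4
  step 6: slow=6, fast=6
  slow == fast at node 6: cycle detected

Cycle: yes


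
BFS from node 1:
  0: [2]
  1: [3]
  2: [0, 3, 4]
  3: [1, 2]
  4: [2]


Visit 1, enqueue [3]
Visit 3, enqueue [2]
Visit 2, enqueue [0, 4]
Visit 0, enqueue []
Visit 4, enqueue []

BFS order: [1, 3, 2, 0, 4]


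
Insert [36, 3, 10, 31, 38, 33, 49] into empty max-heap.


Insert 36: [36]
Insert 3: [36, 3]
Insert 10: [36, 3, 10]
Insert 31: [36, 31, 10, 3]
Insert 38: [38, 36, 10, 3, 31]
Insert 33: [38, 36, 33, 3, 31, 10]
Insert 49: [49, 36, 38, 3, 31, 10, 33]

Final heap: [49, 36, 38, 3, 31, 10, 33]


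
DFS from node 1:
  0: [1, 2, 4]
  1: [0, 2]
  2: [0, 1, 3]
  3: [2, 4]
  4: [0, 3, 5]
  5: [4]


Visit 1, push [2, 0]
Visit 0, push [4, 2]
Visit 2, push [3]
Visit 3, push [4]
Visit 4, push [5]
Visit 5, push []

DFS order: [1, 0, 2, 3, 4, 5]


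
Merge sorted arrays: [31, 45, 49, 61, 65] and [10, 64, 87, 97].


Take 10 from B
Take 31 from A
Take 45 from A
Take 49 from A
Take 61 from A
Take 64 from B
Take 65 from A

Merged: [10, 31, 45, 49, 61, 64, 65, 87, 97]


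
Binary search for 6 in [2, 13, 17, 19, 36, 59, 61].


Step 1: lo=0, hi=6, mid=3, val=19
Step 2: lo=0, hi=2, mid=1, val=13
Step 3: lo=0, hi=0, mid=0, val=2

Not found


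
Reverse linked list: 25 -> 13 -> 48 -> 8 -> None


Step 1: curr=25, set curr.next=prev(None) | reversed so far: 25
Step 2: curr=13, set curr.next=prev(25) | reversed so far: 13 -> 25
Step 3: curr=48, set curr.next=prev(13) | reversed so far: 48 -> 13 -> 25
Step 4: curr=8, set curr.next=prev(48) | reversed so far: 8 -> 48 -> 13 -> 25

8 -> 48 -> 13 -> 25 -> None


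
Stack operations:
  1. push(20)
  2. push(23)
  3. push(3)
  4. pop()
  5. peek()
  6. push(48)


push(20) -> [20]
push(23) -> [20, 23]
push(3) -> [20, 23, 3]
pop()->3, [20, 23]
peek()->23
push(48) -> [20, 23, 48]

Final stack: [20, 23, 48]


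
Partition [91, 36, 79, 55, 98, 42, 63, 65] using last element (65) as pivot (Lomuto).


Pivot: 65
  36 <= 65: swap -> [36, 91, 79, 55, 98, 42, 63, 65]
  55 <= 65: swap -> [36, 55, 79, 91, 98, 42, 63, 65]
  42 <= 65: swap -> [36, 55, 42, 91, 98, 79, 63, 65]
  63 <= 65: swap -> [36, 55, 42, 63, 98, 79, 91, 65]
Place pivot at 4: [36, 55, 42, 63, 65, 79, 91, 98]

Partitioned: [36, 55, 42, 63, 65, 79, 91, 98]


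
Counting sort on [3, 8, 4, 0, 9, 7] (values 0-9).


Input: [3, 8, 4, 0, 9, 7]
Counts: [1, 0, 0, 1, 1, 0, 0, 1, 1, 1]

Sorted: [0, 3, 4, 7, 8, 9]


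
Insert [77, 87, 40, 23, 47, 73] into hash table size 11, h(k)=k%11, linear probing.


Insert 77: h=0 -> slot 0
Insert 87: h=10 -> slot 10
Insert 40: h=7 -> slot 7
Insert 23: h=1 -> slot 1
Insert 47: h=3 -> slot 3
Insert 73: h=7, 1 probes -> slot 8

Table: [77, 23, None, 47, None, None, None, 40, 73, None, 87]


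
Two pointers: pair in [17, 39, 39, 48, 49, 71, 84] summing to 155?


lo=0(17)+hi=6(84)=101
lo=1(39)+hi=6(84)=123
lo=2(39)+hi=6(84)=123
lo=3(48)+hi=6(84)=132
lo=4(49)+hi=6(84)=133
lo=5(71)+hi=6(84)=155

Yes: 71+84=155


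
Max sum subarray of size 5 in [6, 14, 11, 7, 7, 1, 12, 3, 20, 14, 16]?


[0:5]: 45
[1:6]: 40
[2:7]: 38
[3:8]: 30
[4:9]: 43
[5:10]: 50
[6:11]: 65

Max: 65 at [6:11]


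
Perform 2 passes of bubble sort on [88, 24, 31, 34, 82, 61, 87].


Initial: [88, 24, 31, 34, 82, 61, 87]
Pass 1: [24, 31, 34, 82, 61, 87, 88] (6 swaps)
Pass 2: [24, 31, 34, 61, 82, 87, 88] (1 swaps)

After 2 passes: [24, 31, 34, 61, 82, 87, 88]


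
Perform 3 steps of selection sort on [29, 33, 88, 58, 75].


Initial: [29, 33, 88, 58, 75]
Step 1: min=29 at 0
  Swap: [29, 33, 88, 58, 75]
Step 2: min=33 at 1
  Swap: [29, 33, 88, 58, 75]
Step 3: min=58 at 3
  Swap: [29, 33, 58, 88, 75]

After 3 steps: [29, 33, 58, 88, 75]


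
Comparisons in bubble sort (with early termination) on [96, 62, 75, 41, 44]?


Algorithm: bubble sort (with early termination)
Input: [96, 62, 75, 41, 44]
Sorted: [41, 44, 62, 75, 96]

10


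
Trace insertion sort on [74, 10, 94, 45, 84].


Initial: [74, 10, 94, 45, 84]
Insert 10: [10, 74, 94, 45, 84]
Insert 94: [10, 74, 94, 45, 84]
Insert 45: [10, 45, 74, 94, 84]
Insert 84: [10, 45, 74, 84, 94]

Sorted: [10, 45, 74, 84, 94]


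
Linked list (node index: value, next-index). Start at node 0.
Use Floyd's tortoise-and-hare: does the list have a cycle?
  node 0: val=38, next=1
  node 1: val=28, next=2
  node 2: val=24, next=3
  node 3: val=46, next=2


Floyd's tortoise (slow, +1) and hare (fast, +2):
  init: slow=0, fast=0
  step 1: slow=1, fast=2
  step 2: slow=2, fast=2
  slow == fast at node 2: cycle detected

Cycle: yes


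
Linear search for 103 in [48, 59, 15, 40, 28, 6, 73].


i=0: 48!=103
i=1: 59!=103
i=2: 15!=103
i=3: 40!=103
i=4: 28!=103
i=5: 6!=103
i=6: 73!=103

Not found, 7 comps


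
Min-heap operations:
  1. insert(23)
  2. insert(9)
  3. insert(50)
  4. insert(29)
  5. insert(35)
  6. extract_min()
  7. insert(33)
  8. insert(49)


insert(23) -> [23]
insert(9) -> [9, 23]
insert(50) -> [9, 23, 50]
insert(29) -> [9, 23, 50, 29]
insert(35) -> [9, 23, 50, 29, 35]
extract_min()->9, [23, 29, 50, 35]
insert(33) -> [23, 29, 50, 35, 33]
insert(49) -> [23, 29, 49, 35, 33, 50]

Final heap: [23, 29, 49, 35, 33, 50]


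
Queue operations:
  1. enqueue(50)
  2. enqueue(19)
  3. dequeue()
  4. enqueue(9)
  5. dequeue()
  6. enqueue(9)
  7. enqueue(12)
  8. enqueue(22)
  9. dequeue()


enqueue(50) -> [50]
enqueue(19) -> [50, 19]
dequeue()->50, [19]
enqueue(9) -> [19, 9]
dequeue()->19, [9]
enqueue(9) -> [9, 9]
enqueue(12) -> [9, 9, 12]
enqueue(22) -> [9, 9, 12, 22]
dequeue()->9, [9, 12, 22]

Final queue: [9, 12, 22]


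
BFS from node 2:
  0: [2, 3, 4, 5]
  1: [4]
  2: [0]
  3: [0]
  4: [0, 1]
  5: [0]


Visit 2, enqueue [0]
Visit 0, enqueue [3, 4, 5]
Visit 3, enqueue []
Visit 4, enqueue [1]
Visit 5, enqueue []
Visit 1, enqueue []

BFS order: [2, 0, 3, 4, 5, 1]


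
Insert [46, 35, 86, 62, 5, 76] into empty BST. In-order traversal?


Insert 46: root
Insert 35: L from 46
Insert 86: R from 46
Insert 62: R from 46 -> L from 86
Insert 5: L from 46 -> L from 35
Insert 76: R from 46 -> L from 86 -> R from 62

In-order: [5, 35, 46, 62, 76, 86]


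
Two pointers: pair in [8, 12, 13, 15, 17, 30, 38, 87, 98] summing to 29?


lo=0(8)+hi=8(98)=106
lo=0(8)+hi=7(87)=95
lo=0(8)+hi=6(38)=46
lo=0(8)+hi=5(30)=38
lo=0(8)+hi=4(17)=25
lo=1(12)+hi=4(17)=29

Yes: 12+17=29


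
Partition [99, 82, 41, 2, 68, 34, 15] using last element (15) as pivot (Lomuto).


Pivot: 15
  2 <= 15: swap -> [2, 82, 41, 99, 68, 34, 15]
Place pivot at 1: [2, 15, 41, 99, 68, 34, 82]

Partitioned: [2, 15, 41, 99, 68, 34, 82]


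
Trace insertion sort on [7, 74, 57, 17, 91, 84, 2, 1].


Initial: [7, 74, 57, 17, 91, 84, 2, 1]
Insert 74: [7, 74, 57, 17, 91, 84, 2, 1]
Insert 57: [7, 57, 74, 17, 91, 84, 2, 1]
Insert 17: [7, 17, 57, 74, 91, 84, 2, 1]
Insert 91: [7, 17, 57, 74, 91, 84, 2, 1]
Insert 84: [7, 17, 57, 74, 84, 91, 2, 1]
Insert 2: [2, 7, 17, 57, 74, 84, 91, 1]
Insert 1: [1, 2, 7, 17, 57, 74, 84, 91]

Sorted: [1, 2, 7, 17, 57, 74, 84, 91]


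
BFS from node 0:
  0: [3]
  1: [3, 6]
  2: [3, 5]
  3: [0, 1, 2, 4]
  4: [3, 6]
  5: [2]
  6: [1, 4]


Visit 0, enqueue [3]
Visit 3, enqueue [1, 2, 4]
Visit 1, enqueue [6]
Visit 2, enqueue [5]
Visit 4, enqueue []
Visit 6, enqueue []
Visit 5, enqueue []

BFS order: [0, 3, 1, 2, 4, 6, 5]


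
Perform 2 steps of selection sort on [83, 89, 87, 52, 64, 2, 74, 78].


Initial: [83, 89, 87, 52, 64, 2, 74, 78]
Step 1: min=2 at 5
  Swap: [2, 89, 87, 52, 64, 83, 74, 78]
Step 2: min=52 at 3
  Swap: [2, 52, 87, 89, 64, 83, 74, 78]

After 2 steps: [2, 52, 87, 89, 64, 83, 74, 78]


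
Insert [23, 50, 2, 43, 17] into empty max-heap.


Insert 23: [23]
Insert 50: [50, 23]
Insert 2: [50, 23, 2]
Insert 43: [50, 43, 2, 23]
Insert 17: [50, 43, 2, 23, 17]

Final heap: [50, 43, 2, 23, 17]


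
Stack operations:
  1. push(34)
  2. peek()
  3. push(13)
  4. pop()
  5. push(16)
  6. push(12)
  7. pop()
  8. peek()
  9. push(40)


push(34) -> [34]
peek()->34
push(13) -> [34, 13]
pop()->13, [34]
push(16) -> [34, 16]
push(12) -> [34, 16, 12]
pop()->12, [34, 16]
peek()->16
push(40) -> [34, 16, 40]

Final stack: [34, 16, 40]


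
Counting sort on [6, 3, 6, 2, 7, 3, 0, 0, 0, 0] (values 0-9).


Input: [6, 3, 6, 2, 7, 3, 0, 0, 0, 0]
Counts: [4, 0, 1, 2, 0, 0, 2, 1, 0, 0]

Sorted: [0, 0, 0, 0, 2, 3, 3, 6, 6, 7]


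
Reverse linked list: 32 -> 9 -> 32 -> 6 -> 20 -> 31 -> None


Step 1: curr=32, set curr.next=prev(None) | reversed so far: 32
Step 2: curr=9, set curr.next=prev(32) | reversed so far: 9 -> 32
Step 3: curr=32, set curr.next=prev(9) | reversed so far: 32 -> 9 -> 32
Step 4: curr=6, set curr.next=prev(32) | reversed so far: 6 -> 32 -> 9 -> 32
Step 5: curr=20, set curr.next=prev(6) | reversed so far: 20 -> 6 -> 32 -> 9 -> 32
Step 6: curr=31, set curr.next=prev(20) | reversed so far: 31 -> 20 -> 6 -> 32 -> 9 -> 32

31 -> 20 -> 6 -> 32 -> 9 -> 32 -> None


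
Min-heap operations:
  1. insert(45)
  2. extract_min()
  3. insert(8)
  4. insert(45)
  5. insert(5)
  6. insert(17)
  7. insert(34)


insert(45) -> [45]
extract_min()->45, []
insert(8) -> [8]
insert(45) -> [8, 45]
insert(5) -> [5, 45, 8]
insert(17) -> [5, 17, 8, 45]
insert(34) -> [5, 17, 8, 45, 34]

Final heap: [5, 17, 8, 45, 34]


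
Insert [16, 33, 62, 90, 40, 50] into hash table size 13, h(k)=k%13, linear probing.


Insert 16: h=3 -> slot 3
Insert 33: h=7 -> slot 7
Insert 62: h=10 -> slot 10
Insert 90: h=12 -> slot 12
Insert 40: h=1 -> slot 1
Insert 50: h=11 -> slot 11

Table: [None, 40, None, 16, None, None, None, 33, None, None, 62, 50, 90]


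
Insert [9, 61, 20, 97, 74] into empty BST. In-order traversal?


Insert 9: root
Insert 61: R from 9
Insert 20: R from 9 -> L from 61
Insert 97: R from 9 -> R from 61
Insert 74: R from 9 -> R from 61 -> L from 97

In-order: [9, 20, 61, 74, 97]


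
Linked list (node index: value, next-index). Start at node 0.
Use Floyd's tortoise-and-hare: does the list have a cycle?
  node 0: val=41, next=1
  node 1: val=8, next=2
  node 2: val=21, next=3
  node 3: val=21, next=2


Floyd's tortoise (slow, +1) and hare (fast, +2):
  init: slow=0, fast=0
  step 1: slow=1, fast=2
  step 2: slow=2, fast=2
  slow == fast at node 2: cycle detected

Cycle: yes


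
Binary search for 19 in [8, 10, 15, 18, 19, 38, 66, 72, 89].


Step 1: lo=0, hi=8, mid=4, val=19

Found at index 4


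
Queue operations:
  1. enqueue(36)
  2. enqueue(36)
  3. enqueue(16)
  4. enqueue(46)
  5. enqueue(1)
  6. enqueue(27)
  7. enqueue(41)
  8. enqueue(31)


enqueue(36) -> [36]
enqueue(36) -> [36, 36]
enqueue(16) -> [36, 36, 16]
enqueue(46) -> [36, 36, 16, 46]
enqueue(1) -> [36, 36, 16, 46, 1]
enqueue(27) -> [36, 36, 16, 46, 1, 27]
enqueue(41) -> [36, 36, 16, 46, 1, 27, 41]
enqueue(31) -> [36, 36, 16, 46, 1, 27, 41, 31]

Final queue: [36, 36, 16, 46, 1, 27, 41, 31]


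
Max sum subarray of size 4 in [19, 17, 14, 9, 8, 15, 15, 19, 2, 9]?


[0:4]: 59
[1:5]: 48
[2:6]: 46
[3:7]: 47
[4:8]: 57
[5:9]: 51
[6:10]: 45

Max: 59 at [0:4]


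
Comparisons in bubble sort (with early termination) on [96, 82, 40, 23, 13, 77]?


Algorithm: bubble sort (with early termination)
Input: [96, 82, 40, 23, 13, 77]
Sorted: [13, 23, 40, 77, 82, 96]

15


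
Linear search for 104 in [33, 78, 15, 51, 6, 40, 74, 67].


i=0: 33!=104
i=1: 78!=104
i=2: 15!=104
i=3: 51!=104
i=4: 6!=104
i=5: 40!=104
i=6: 74!=104
i=7: 67!=104

Not found, 8 comps


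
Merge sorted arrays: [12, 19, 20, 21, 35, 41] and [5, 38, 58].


Take 5 from B
Take 12 from A
Take 19 from A
Take 20 from A
Take 21 from A
Take 35 from A
Take 38 from B
Take 41 from A

Merged: [5, 12, 19, 20, 21, 35, 38, 41, 58]


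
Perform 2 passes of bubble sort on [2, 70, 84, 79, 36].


Initial: [2, 70, 84, 79, 36]
Pass 1: [2, 70, 79, 36, 84] (2 swaps)
Pass 2: [2, 70, 36, 79, 84] (1 swaps)

After 2 passes: [2, 70, 36, 79, 84]


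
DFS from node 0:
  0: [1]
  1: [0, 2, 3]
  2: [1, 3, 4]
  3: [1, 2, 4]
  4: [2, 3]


Visit 0, push [1]
Visit 1, push [3, 2]
Visit 2, push [4, 3]
Visit 3, push [4]
Visit 4, push []

DFS order: [0, 1, 2, 3, 4]


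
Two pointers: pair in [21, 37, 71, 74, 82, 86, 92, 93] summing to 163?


lo=0(21)+hi=7(93)=114
lo=1(37)+hi=7(93)=130
lo=2(71)+hi=7(93)=164
lo=2(71)+hi=6(92)=163

Yes: 71+92=163


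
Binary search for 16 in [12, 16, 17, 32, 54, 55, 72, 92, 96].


Step 1: lo=0, hi=8, mid=4, val=54
Step 2: lo=0, hi=3, mid=1, val=16

Found at index 1


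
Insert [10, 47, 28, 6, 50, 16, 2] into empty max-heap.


Insert 10: [10]
Insert 47: [47, 10]
Insert 28: [47, 10, 28]
Insert 6: [47, 10, 28, 6]
Insert 50: [50, 47, 28, 6, 10]
Insert 16: [50, 47, 28, 6, 10, 16]
Insert 2: [50, 47, 28, 6, 10, 16, 2]

Final heap: [50, 47, 28, 6, 10, 16, 2]


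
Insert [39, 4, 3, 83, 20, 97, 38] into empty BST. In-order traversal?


Insert 39: root
Insert 4: L from 39
Insert 3: L from 39 -> L from 4
Insert 83: R from 39
Insert 20: L from 39 -> R from 4
Insert 97: R from 39 -> R from 83
Insert 38: L from 39 -> R from 4 -> R from 20

In-order: [3, 4, 20, 38, 39, 83, 97]


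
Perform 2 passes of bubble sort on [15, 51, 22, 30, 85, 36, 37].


Initial: [15, 51, 22, 30, 85, 36, 37]
Pass 1: [15, 22, 30, 51, 36, 37, 85] (4 swaps)
Pass 2: [15, 22, 30, 36, 37, 51, 85] (2 swaps)

After 2 passes: [15, 22, 30, 36, 37, 51, 85]


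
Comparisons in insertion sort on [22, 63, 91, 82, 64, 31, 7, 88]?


Algorithm: insertion sort
Input: [22, 63, 91, 82, 64, 31, 7, 88]
Sorted: [7, 22, 31, 63, 64, 82, 88, 91]

20


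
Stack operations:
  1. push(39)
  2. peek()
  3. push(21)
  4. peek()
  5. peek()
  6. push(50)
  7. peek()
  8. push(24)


push(39) -> [39]
peek()->39
push(21) -> [39, 21]
peek()->21
peek()->21
push(50) -> [39, 21, 50]
peek()->50
push(24) -> [39, 21, 50, 24]

Final stack: [39, 21, 50, 24]


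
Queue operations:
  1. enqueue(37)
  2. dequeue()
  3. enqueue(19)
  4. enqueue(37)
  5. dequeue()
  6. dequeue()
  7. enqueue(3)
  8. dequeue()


enqueue(37) -> [37]
dequeue()->37, []
enqueue(19) -> [19]
enqueue(37) -> [19, 37]
dequeue()->19, [37]
dequeue()->37, []
enqueue(3) -> [3]
dequeue()->3, []

Final queue: []


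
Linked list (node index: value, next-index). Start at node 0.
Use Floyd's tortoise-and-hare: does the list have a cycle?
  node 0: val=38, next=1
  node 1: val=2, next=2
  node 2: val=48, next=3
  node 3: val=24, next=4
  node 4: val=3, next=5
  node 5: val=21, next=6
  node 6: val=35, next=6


Floyd's tortoise (slow, +1) and hare (fast, +2):
  init: slow=0, fast=0
  step 1: slow=1, fast=2
  step 2: slow=2, fast=4
  step 3: slow=3, fast=6
  step 4: slow=4, fast=6
  step 5: slow=5, fast=6
  step 6: slow=6, fast=6
  slow == fast at node 6: cycle detected

Cycle: yes


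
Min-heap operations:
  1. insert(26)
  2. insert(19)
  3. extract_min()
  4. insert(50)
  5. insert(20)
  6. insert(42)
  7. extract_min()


insert(26) -> [26]
insert(19) -> [19, 26]
extract_min()->19, [26]
insert(50) -> [26, 50]
insert(20) -> [20, 50, 26]
insert(42) -> [20, 42, 26, 50]
extract_min()->20, [26, 42, 50]

Final heap: [26, 42, 50]


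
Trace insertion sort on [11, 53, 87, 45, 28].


Initial: [11, 53, 87, 45, 28]
Insert 53: [11, 53, 87, 45, 28]
Insert 87: [11, 53, 87, 45, 28]
Insert 45: [11, 45, 53, 87, 28]
Insert 28: [11, 28, 45, 53, 87]

Sorted: [11, 28, 45, 53, 87]


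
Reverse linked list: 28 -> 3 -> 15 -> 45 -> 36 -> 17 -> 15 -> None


Step 1: curr=28, set curr.next=prev(None) | reversed so far: 28
Step 2: curr=3, set curr.next=prev(28) | reversed so far: 3 -> 28
Step 3: curr=15, set curr.next=prev(3) | reversed so far: 15 -> 3 -> 28
Step 4: curr=45, set curr.next=prev(15) | reversed so far: 45 -> 15 -> 3 -> 28
Step 5: curr=36, set curr.next=prev(45) | reversed so far: 36 -> 45 -> 15 -> 3 -> 28
Step 6: curr=17, set curr.next=prev(36) | reversed so far: 17 -> 36 -> 45 -> 15 -> 3 -> 28
Step 7: curr=15, set curr.next=prev(17) | reversed so far: 15 -> 17 -> 36 -> 45 -> 15 -> 3 -> 28

15 -> 17 -> 36 -> 45 -> 15 -> 3 -> 28 -> None


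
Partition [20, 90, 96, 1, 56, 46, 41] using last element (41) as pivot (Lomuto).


Pivot: 41
  20 <= 41: advance i (no swap)
  1 <= 41: swap -> [20, 1, 96, 90, 56, 46, 41]
Place pivot at 2: [20, 1, 41, 90, 56, 46, 96]

Partitioned: [20, 1, 41, 90, 56, 46, 96]


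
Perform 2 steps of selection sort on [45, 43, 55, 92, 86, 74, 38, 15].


Initial: [45, 43, 55, 92, 86, 74, 38, 15]
Step 1: min=15 at 7
  Swap: [15, 43, 55, 92, 86, 74, 38, 45]
Step 2: min=38 at 6
  Swap: [15, 38, 55, 92, 86, 74, 43, 45]

After 2 steps: [15, 38, 55, 92, 86, 74, 43, 45]
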